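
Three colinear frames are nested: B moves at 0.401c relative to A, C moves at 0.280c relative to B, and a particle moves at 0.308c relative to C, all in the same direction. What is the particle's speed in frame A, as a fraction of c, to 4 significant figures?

Compose boost 2: (0.280 + 0.401)/(1 + 0.280×0.401) = 0.6810/1.11228 = 0.612256
Compose boost 3: (0.308 + 0.612256)/(1 + 0.308×0.612256) = 0.920256/1.18857 = 0.7743

u ≈ 0.7743c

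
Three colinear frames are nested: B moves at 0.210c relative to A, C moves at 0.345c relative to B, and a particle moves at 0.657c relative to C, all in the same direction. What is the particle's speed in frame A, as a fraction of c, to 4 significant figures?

Compose boost 2: (0.345 + 0.210)/(1 + 0.345×0.210) = 0.5550/1.07245 = 0.517507
Compose boost 3: (0.657 + 0.517507)/(1 + 0.657×0.517507) = 1.17451/1.34000 = 0.8765

u ≈ 0.8765c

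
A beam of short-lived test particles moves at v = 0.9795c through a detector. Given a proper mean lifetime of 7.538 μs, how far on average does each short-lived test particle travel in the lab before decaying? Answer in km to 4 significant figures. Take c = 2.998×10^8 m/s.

d ≈ 10.99 km

γ = 1/√(1 − 0.9795²) = 4.96415
Dilated lifetime: Δt = γτ₀ = 4.96415 × 7.538 μs = 37.4198 μs
d = vΔt = 0.9795c × 37.4198 μs = 2.93654×10^8 m/s × 3.74198×10^-5 s = 10.99 km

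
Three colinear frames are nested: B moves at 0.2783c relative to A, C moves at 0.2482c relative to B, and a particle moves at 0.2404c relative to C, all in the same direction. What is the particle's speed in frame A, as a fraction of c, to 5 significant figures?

Compose boost 2: (0.2482 + 0.2783)/(1 + 0.2482×0.2783) = 0.52650/1.069074 = 0.4924823
Compose boost 3: (0.2404 + 0.4924823)/(1 + 0.2404×0.4924823) = 0.7328823/1.118393 = 0.65530

u ≈ 0.65530c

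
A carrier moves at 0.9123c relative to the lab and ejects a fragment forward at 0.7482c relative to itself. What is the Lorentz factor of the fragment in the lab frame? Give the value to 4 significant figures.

u_lab = (0.7482 + 0.9123)/(1 + 0.7482×0.9123) = 1.6605/1.682583 = 0.9868756
γ = 1/√(1 − 0.9868756²) = 6.193

γ ≈ 6.193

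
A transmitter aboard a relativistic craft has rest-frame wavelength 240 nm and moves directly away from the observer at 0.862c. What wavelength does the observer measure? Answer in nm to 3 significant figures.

Relativistic Doppler: λ_obs = λ_src √((1+β)/(1−β))
= 240 × √(1.8620/0.13800) = 240 × 3.6732 = 882 nm

λ_obs ≈ 882 nm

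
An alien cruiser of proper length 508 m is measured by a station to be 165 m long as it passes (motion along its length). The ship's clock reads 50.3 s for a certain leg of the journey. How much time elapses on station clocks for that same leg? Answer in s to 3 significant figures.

Length contraction ⇒ γ = L₀/L = 508/165 = 3.0788
Time dilation: Δt = γτ₀ = 3.0788 × 50.3 s = 155 s

Δt ≈ 155 s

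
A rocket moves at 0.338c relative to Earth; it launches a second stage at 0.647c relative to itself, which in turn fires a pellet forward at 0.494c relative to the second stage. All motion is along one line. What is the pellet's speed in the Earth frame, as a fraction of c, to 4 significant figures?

Compose boost 2: (0.647 + 0.338)/(1 + 0.647×0.338) = 0.9850/1.21869 = 0.808248
Compose boost 3: (0.494 + 0.808248)/(1 + 0.494×0.808248) = 1.30225/1.39927 = 0.9307

u ≈ 0.9307c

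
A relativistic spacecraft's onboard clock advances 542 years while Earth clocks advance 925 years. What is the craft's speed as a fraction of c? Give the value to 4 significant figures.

γ = Δt/τ₀ = 925/542 = 1.70664
β = √(1 − 1/γ²) = √(1 − 1/1.70664²) = 0.8104

β ≈ 0.8104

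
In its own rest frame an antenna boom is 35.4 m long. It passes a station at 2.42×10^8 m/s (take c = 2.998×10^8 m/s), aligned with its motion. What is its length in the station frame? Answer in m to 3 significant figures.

L ≈ 20.9 m

β = v/c = 2.42×10^8 / 2.998×10^8 = 0.80720
γ = 1/√(1 − 0.80720²) = 1.6941
Length contraction: L = L₀/γ = 35.4/1.6941 = 20.9 m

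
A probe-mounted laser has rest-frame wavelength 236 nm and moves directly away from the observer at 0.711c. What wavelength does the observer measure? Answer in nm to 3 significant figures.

λ_obs ≈ 574 nm

Relativistic Doppler: λ_obs = λ_src √((1+β)/(1−β))
= 236 × √(1.7110/0.28900) = 236 × 2.4332 = 574 nm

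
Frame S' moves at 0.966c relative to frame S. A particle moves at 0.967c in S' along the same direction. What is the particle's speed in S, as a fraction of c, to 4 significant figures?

Relativistic velocity addition: u = (u' + v)/(1 + u'v/c²)
= (0.967 + 0.966)/(1 + 0.967×0.966) = 1.933/1.93412 = 0.9994

u ≈ 0.9994c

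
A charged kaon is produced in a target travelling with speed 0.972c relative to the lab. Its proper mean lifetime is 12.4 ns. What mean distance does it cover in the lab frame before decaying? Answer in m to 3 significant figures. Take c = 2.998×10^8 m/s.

d ≈ 15.4 m

γ = 1/√(1 − 0.972²) = 4.2557
Dilated lifetime: Δt = γτ₀ = 4.2557 × 12.4 ns = 52.770 ns
d = vΔt = 0.972c × 52.770 ns = 2.9141×10^8 m/s × 5.2770×10^-8 s = 15.4 m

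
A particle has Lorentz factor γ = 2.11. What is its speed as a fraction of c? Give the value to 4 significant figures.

β = √(1 − 1/γ²) = √(1 − 1/2.11²) = √(0.775387) = 0.8806

β ≈ 0.8806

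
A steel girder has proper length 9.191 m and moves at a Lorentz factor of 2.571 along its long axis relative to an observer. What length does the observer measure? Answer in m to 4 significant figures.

L ≈ 3.575 m

γ = 2.571 (given)
Length contraction: L = L₀/γ = 9.191/2.571 = 3.575 m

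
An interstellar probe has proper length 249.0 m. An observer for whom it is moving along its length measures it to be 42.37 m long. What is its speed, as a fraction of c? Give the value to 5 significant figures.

β ≈ 0.98542

γ = L₀/L = 249.0/42.37 = 5.876800
β = √(1 − 1/γ²) = 0.98542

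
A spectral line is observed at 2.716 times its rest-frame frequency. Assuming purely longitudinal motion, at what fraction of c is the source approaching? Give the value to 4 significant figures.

β ≈ 0.7612

f_obs/f_src = √((1+β)/(1−β)) = 2.716  ⇒  (1+β)/(1−β) = 7.37666
β = |1 − D²|/(1 + D²) = |1 − 7.37666|/(1 + 7.37666) = 0.7612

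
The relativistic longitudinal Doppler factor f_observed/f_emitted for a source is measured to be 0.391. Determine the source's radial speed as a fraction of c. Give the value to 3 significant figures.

f_obs/f_src = √((1−β)/(1+β)) = 0.391  ⇒  (1−β)/(1+β) = 0.15288
β = |1 − D²|/(1 + D²) = |1 − 0.15288|/(1 + 0.15288) = 0.735

β ≈ 0.735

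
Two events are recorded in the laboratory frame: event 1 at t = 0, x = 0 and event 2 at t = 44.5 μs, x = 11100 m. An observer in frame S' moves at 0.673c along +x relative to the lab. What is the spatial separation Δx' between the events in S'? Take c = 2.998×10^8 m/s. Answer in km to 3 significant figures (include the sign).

Δx' ≈ 2.87 km

γ = 1/√(1 − 0.673²) = 1.3520
Δx' = γ(Δx − vΔt) = 1.3520 × (11100 m − 0.673×(2.998×10^8 m/s)×44.5×10^-6 s)
= 1.3520 × (2121.4 m) = 2.87 km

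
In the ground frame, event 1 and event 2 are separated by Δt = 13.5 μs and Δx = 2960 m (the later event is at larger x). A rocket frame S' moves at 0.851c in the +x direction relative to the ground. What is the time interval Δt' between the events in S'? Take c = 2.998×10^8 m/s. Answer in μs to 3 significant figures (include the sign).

γ = 1/√(1 − 0.851²) = 1.9042
Δt' = γ(Δt − vΔx/c²) = 1.9042 × (13.5 μs − 0.851×2960 m / (2.998×10^8 m/s))
= 1.9042 × (5.0979 μs) = 9.71 μs

Δt' ≈ 9.71 μs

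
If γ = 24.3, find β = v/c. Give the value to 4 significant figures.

β = √(1 − 1/γ²) = √(1 − 1/24.3²) = √(0.998306) = 0.9992

β ≈ 0.9992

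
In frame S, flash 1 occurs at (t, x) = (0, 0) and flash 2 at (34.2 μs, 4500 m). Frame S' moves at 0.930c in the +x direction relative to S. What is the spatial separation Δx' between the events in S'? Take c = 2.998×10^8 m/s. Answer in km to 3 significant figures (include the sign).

Δx' ≈ -13.7 km

γ = 1/√(1 − 0.930²) = 2.7206
Δx' = γ(Δx − vΔt) = 2.7206 × (4500 m − 0.930×(2.998×10^8 m/s)×34.2×10^-6 s)
= 2.7206 × (-5035.4 m) = -13.7 km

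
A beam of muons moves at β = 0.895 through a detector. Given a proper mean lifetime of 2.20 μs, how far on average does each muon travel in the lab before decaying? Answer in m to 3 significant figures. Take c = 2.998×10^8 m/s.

d ≈ 1320 m

γ = 1/√(1 − 0.895²) = 2.2418
Dilated lifetime: Δt = γτ₀ = 2.2418 × 2.20 μs = 4.9320 μs
d = vΔt = 0.895c × 4.9320 μs = 2.6832×10^8 m/s × 4.9320×10^-6 s = 1320 m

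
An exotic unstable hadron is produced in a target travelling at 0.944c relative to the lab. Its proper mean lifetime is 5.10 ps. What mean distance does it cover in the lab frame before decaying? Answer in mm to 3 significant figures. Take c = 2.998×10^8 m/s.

d ≈ 4.37 mm

γ = 1/√(1 − 0.944²) = 3.0308
Dilated lifetime: Δt = γτ₀ = 3.0308 × 5.10 ps = 15.457 ps
d = vΔt = 0.944c × 15.457 ps = 2.8301×10^8 m/s × 1.5457×10^-11 s = 4.37 mm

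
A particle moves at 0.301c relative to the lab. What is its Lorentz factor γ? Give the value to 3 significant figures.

γ ≈ 1.05

γ = 1/√(1 − β²) = 1/√(1 − 0.301²) = 1/√(0.90940) = 1.05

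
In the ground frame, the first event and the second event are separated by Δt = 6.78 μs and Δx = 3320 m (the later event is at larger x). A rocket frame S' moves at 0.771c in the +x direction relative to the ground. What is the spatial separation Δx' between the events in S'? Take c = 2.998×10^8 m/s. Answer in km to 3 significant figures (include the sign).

γ = 1/√(1 − 0.771²) = 1.5703
Δx' = γ(Δx − vΔt) = 1.5703 × (3320 m − 0.771×(2.998×10^8 m/s)×6.78×10^-6 s)
= 1.5703 × (1752.8 m) = 2.75 km

Δx' ≈ 2.75 km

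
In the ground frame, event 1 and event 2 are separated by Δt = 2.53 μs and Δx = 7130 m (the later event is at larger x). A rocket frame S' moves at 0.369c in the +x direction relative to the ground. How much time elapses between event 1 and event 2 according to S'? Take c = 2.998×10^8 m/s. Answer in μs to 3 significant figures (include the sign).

Δt' ≈ -6.72 μs

γ = 1/√(1 − 0.369²) = 1.0759
Δt' = γ(Δt − vΔx/c²) = 1.0759 × (2.53 μs − 0.369×7130 m / (2.998×10^8 m/s))
= 1.0759 × (-6.2458 μs) = -6.72 μs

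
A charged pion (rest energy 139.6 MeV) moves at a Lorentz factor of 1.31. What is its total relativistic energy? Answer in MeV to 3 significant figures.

γ = 1.31 (given)
E = γm₀c² = 1.31 × 139.6 MeV = 183 MeV

E ≈ 183 MeV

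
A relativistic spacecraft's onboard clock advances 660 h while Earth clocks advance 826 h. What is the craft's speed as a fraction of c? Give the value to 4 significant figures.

γ = Δt/τ₀ = 826/660 = 1.25152
β = √(1 − 1/γ²) = √(1 − 1/1.25152²) = 0.6013

β ≈ 0.6013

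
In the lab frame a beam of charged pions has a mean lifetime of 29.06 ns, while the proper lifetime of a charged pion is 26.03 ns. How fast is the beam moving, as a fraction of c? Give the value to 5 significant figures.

γ = Δt/τ₀ = 29.06/26.03 = 1.116404
β = √(1 − 1/γ²) = √(1 − 1/1.116404²) = 0.44459

β ≈ 0.44459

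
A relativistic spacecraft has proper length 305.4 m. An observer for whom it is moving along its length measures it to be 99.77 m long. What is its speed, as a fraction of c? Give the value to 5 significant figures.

γ = L₀/L = 305.4/99.77 = 3.061040
β = √(1 − 1/γ²) = 0.94513

β ≈ 0.94513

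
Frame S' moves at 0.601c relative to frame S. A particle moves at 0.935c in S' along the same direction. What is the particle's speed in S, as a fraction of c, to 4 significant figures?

Relativistic velocity addition: u = (u' + v)/(1 + u'v/c²)
= (0.935 + 0.601)/(1 + 0.935×0.601) = 1.536/1.56194 = 0.9834

u ≈ 0.9834c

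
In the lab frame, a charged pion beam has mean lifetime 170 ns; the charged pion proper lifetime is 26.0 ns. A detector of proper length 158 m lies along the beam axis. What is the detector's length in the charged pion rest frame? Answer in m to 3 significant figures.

L ≈ 24.2 m

Time dilation ⇒ γ = Δt/τ₀ = 170/26.0 = 6.5385
Length contraction: L = L₀/γ = 158/6.5385 = 24.2 m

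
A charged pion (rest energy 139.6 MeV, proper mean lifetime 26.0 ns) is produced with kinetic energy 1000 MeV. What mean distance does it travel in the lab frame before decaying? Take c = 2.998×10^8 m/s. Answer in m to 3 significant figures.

d ≈ 63.2 m

γ = 1 + K/(m₀c²) = 1 + 1000/139.6 = 8.1633
β = √(1 − 1/γ²) = 0.99247
Dilated lifetime: γτ₀ = 8.1633 × 26.0 ns = 212.25 ns
d = βc·γτ₀ = 0.99247 × (2.998×10^8 m/s) × 2.1225×10^-7 s = 63.2 m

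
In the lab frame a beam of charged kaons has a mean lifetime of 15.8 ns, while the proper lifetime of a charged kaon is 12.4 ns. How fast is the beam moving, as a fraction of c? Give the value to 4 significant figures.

β ≈ 0.6197

γ = Δt/τ₀ = 15.8/12.4 = 1.27419
β = √(1 − 1/γ²) = √(1 − 1/1.27419²) = 0.6197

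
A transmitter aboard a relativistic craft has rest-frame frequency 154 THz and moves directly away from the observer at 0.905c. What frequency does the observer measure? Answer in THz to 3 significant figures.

f_obs ≈ 34.4 THz

Relativistic Doppler: f_obs = f_src √((1−β)/(1+β))
= 154 × √(0.095000/1.9050) = 154 × 0.22331 = 34.4 THz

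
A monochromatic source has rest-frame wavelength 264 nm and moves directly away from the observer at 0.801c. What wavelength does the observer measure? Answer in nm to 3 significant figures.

Relativistic Doppler: λ_obs = λ_src √((1+β)/(1−β))
= 264 × √(1.8010/0.19900) = 264 × 3.0084 = 794 nm

λ_obs ≈ 794 nm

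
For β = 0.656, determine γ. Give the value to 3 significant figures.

γ = 1/√(1 − β²) = 1/√(1 − 0.656²) = 1/√(0.56966) = 1.32

γ ≈ 1.32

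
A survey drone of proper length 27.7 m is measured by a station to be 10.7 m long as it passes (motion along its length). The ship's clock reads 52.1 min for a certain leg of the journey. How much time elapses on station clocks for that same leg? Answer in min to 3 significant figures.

Length contraction ⇒ γ = L₀/L = 27.7/10.7 = 2.5888
Time dilation: Δt = γτ₀ = 2.5888 × 52.1 min = 135 min

Δt ≈ 135 min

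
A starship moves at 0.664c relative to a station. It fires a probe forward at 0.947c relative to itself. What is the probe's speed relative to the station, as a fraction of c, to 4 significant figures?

Relativistic velocity addition: u = (u' + v)/(1 + u'v/c²)
= (0.947 + 0.664)/(1 + 0.947×0.664) = 1.611/1.62881 = 0.9891

u ≈ 0.9891c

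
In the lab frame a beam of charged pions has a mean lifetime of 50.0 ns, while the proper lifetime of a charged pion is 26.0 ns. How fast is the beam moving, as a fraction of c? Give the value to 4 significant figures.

β ≈ 0.8542

γ = Δt/τ₀ = 50.0/26.0 = 1.92308
β = √(1 − 1/γ²) = √(1 − 1/1.92308²) = 0.8542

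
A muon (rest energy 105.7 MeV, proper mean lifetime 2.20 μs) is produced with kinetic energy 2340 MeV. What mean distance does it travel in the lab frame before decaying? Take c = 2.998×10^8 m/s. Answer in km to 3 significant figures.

γ = 1 + K/(m₀c²) = 1 + 2340/105.7 = 23.138
β = √(1 − 1/γ²) = 0.99907
Dilated lifetime: γτ₀ = 23.138 × 2.20 μs = 50.904 μs
d = βc·γτ₀ = 0.99907 × (2.998×10^8 m/s) × 5.0904×10^-5 s = 15.2 km

d ≈ 15.2 km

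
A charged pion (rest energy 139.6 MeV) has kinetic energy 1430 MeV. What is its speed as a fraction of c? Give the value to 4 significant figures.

β ≈ 0.9960

γ = 1 + K/(m₀c²) = 1 + 1430/139.6 = 11.2436
β = √(1 − 1/γ²) = 0.9960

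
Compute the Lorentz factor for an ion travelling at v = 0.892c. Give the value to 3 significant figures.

γ = 1/√(1 − β²) = 1/√(1 − 0.892²) = 1/√(0.20434) = 2.21

γ ≈ 2.21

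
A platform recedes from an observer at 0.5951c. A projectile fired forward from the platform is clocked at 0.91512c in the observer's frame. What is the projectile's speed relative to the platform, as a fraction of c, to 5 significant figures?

u' ≈ 0.70270c

Inverse velocity addition: u' = (u − v)/(1 − uv/c²)
= (0.91512 − 0.5951)/(1 − 0.91512×0.5951) = 0.32002/0.4554121 = 0.70270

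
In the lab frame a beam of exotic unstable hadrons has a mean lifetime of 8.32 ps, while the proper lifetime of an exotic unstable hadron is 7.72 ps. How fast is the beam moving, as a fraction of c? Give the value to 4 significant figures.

γ = Δt/τ₀ = 8.32/7.72 = 1.07772
β = √(1 − 1/γ²) = √(1 − 1/1.07772²) = 0.3729

β ≈ 0.3729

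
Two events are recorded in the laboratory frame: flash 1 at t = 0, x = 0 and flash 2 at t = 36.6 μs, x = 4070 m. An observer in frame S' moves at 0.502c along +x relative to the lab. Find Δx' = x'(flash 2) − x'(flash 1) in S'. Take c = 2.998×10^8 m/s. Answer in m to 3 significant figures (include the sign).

γ = 1/√(1 − 0.502²) = 1.1562
Δx' = γ(Δx − vΔt) = 1.1562 × (4070 m − 0.502×(2.998×10^8 m/s)×36.6×10^-6 s)
= 1.1562 × (-1438.3 m) = -1660 m

Δx' ≈ -1660 m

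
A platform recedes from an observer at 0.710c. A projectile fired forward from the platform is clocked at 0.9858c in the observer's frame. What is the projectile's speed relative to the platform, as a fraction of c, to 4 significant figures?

Inverse velocity addition: u' = (u − v)/(1 − uv/c²)
= (0.9858 − 0.710)/(1 − 0.9858×0.710) = 0.2758/0.300082 = 0.9191

u' ≈ 0.9191c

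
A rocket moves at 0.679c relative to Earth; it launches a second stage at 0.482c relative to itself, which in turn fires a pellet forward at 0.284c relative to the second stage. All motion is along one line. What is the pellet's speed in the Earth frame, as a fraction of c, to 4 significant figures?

Compose boost 2: (0.482 + 0.679)/(1 + 0.482×0.679) = 1.161/1.32728 = 0.874723
Compose boost 3: (0.284 + 0.874723)/(1 + 0.284×0.874723) = 1.15872/1.24842 = 0.9282

u ≈ 0.9282c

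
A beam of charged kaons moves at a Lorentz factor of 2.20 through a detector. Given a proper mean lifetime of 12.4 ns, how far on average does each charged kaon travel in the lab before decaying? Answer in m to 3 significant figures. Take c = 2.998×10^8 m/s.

β = √(1 − 1/γ²) = √(1 − 1/2.20²) = 0.89072
Dilated lifetime: Δt = γτ₀ = 2.20 × 12.4 ns = 27.280 ns
d = vΔt = 0.89072c × 27.280 ns = 2.6704×10^8 m/s × 2.7280×10^-8 s = 7.28 m

d ≈ 7.28 m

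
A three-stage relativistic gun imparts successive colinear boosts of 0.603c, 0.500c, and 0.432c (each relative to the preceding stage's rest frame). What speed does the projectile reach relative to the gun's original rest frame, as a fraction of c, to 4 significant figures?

u ≈ 0.9366c

Compose boost 2: (0.500 + 0.603)/(1 + 0.500×0.603) = 1.103/1.30150 = 0.847484
Compose boost 3: (0.432 + 0.847484)/(1 + 0.432×0.847484) = 1.27948/1.36611 = 0.9366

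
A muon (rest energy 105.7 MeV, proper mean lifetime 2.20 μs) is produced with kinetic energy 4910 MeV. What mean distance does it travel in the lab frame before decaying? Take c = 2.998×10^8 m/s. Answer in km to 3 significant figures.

γ = 1 + K/(m₀c²) = 1 + 4910/105.7 = 47.452
β = √(1 − 1/γ²) = 0.99978
Dilated lifetime: γτ₀ = 47.452 × 2.20 μs = 104.39 μs
d = βc·γτ₀ = 0.99978 × (2.998×10^8 m/s) × 0.00010439 s = 31.3 km

d ≈ 31.3 km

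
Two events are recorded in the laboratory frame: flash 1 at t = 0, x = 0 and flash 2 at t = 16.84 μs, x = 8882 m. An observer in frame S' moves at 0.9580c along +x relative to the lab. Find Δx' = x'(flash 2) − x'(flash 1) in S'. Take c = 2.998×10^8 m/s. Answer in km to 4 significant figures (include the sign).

γ = 1/√(1 − 0.9580²) = 3.48714
Δx' = γ(Δx − vΔt) = 3.48714 × (8882 m − 0.9580×(2.998×10^8 m/s)×16.84×10^-6 s)
= 3.48714 × (4045.41 m) = 14.11 km

Δx' ≈ 14.11 km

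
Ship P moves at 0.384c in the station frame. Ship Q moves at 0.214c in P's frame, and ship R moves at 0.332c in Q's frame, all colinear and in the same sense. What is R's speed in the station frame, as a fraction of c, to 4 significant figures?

u ≈ 0.7475c

Compose boost 2: (0.214 + 0.384)/(1 + 0.214×0.384) = 0.5980/1.08218 = 0.552590
Compose boost 3: (0.332 + 0.552590)/(1 + 0.332×0.552590) = 0.884590/1.18346 = 0.7475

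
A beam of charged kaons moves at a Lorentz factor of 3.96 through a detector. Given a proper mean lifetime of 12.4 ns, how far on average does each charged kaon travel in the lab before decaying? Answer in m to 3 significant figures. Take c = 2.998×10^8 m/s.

β = √(1 − 1/γ²) = √(1 − 1/3.96²) = 0.96759
Dilated lifetime: Δt = γτ₀ = 3.96 × 12.4 ns = 49.104 ns
d = vΔt = 0.96759c × 49.104 ns = 2.9008×10^8 m/s × 4.9104×10^-8 s = 14.2 m

d ≈ 14.2 m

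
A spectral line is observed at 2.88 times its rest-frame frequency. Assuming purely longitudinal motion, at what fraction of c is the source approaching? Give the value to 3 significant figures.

β ≈ 0.785

f_obs/f_src = √((1+β)/(1−β)) = 2.88  ⇒  (1+β)/(1−β) = 8.2944
β = |1 − D²|/(1 + D²) = |1 − 8.2944|/(1 + 8.2944) = 0.785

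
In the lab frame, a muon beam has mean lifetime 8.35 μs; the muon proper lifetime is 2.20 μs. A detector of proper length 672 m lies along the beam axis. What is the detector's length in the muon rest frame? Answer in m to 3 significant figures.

Time dilation ⇒ γ = Δt/τ₀ = 8.35/2.20 = 3.7955
Length contraction: L = L₀/γ = 672/3.7955 = 177 m

L ≈ 177 m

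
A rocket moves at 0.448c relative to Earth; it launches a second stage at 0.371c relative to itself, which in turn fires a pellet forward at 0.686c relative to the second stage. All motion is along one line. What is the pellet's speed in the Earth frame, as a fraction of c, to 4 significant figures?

Compose boost 2: (0.371 + 0.448)/(1 + 0.371×0.448) = 0.8190/1.16621 = 0.702276
Compose boost 3: (0.686 + 0.702276)/(1 + 0.686×0.702276) = 1.38828/1.48176 = 0.9369

u ≈ 0.9369c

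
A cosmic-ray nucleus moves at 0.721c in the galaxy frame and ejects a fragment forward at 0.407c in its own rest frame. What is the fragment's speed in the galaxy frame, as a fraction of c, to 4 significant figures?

u ≈ 0.8721c

Compose boost 2: (0.407 + 0.721)/(1 + 0.407×0.721) = 1.128/1.29345 = 0.8721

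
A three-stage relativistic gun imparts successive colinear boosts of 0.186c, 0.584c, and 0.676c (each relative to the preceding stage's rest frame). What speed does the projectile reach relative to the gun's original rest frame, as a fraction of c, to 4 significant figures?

u ≈ 0.9327c

Compose boost 2: (0.584 + 0.186)/(1 + 0.584×0.186) = 0.7700/1.10862 = 0.694555
Compose boost 3: (0.676 + 0.694555)/(1 + 0.676×0.694555) = 1.37055/1.46952 = 0.9327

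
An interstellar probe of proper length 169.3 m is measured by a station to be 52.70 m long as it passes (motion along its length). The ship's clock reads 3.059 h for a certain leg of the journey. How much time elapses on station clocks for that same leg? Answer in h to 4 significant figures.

Length contraction ⇒ γ = L₀/L = 169.3/52.70 = 3.21252
Time dilation: Δt = γτ₀ = 3.21252 × 3.059 h = 9.827 h

Δt ≈ 9.827 h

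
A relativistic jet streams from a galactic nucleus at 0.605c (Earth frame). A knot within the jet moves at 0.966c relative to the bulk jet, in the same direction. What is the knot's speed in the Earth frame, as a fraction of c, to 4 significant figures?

u ≈ 0.9915c

Relativistic velocity addition: u = (u' + v)/(1 + u'v/c²)
= (0.966 + 0.605)/(1 + 0.966×0.605) = 1.571/1.58443 = 0.9915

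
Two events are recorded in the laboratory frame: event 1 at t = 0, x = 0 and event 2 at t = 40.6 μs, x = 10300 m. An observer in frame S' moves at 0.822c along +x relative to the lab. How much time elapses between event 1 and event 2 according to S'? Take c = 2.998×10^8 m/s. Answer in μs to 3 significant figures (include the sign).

Δt' ≈ 21.7 μs

γ = 1/√(1 − 0.822²) = 1.7560
Δt' = γ(Δt − vΔx/c²) = 1.7560 × (40.6 μs − 0.822×10300 m / (2.998×10^8 m/s))
= 1.7560 × (12.359 μs) = 21.7 μs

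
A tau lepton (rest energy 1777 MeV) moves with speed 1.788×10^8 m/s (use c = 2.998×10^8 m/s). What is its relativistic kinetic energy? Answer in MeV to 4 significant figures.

β = v/c = 1.788×10^8 / 2.998×10^8 = 0.596398
γ = 1/√(1 − 0.596398²) = 1.24581
K = (γ − 1)m₀c² = (1.24581 − 1) × 1777 MeV = 0.245812 × 1777 MeV = 436.8 MeV

K ≈ 436.8 MeV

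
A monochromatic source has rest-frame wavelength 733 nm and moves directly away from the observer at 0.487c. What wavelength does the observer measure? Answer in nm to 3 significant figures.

λ_obs ≈ 1250 nm

Relativistic Doppler: λ_obs = λ_src √((1+β)/(1−β))
= 733 × √(1.4870/0.51300) = 733 × 1.7025 = 1250 nm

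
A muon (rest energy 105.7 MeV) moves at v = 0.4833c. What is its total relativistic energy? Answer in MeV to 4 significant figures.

E ≈ 120.7 MeV

γ = 1/√(1 − 0.4833²) = 1.14226
E = γm₀c² = 1.14226 × 105.7 MeV = 120.7 MeV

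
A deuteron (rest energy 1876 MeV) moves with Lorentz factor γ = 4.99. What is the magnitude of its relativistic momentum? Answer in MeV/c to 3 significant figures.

p ≈ 9170 MeV/c

β = √(1 − 1/γ²) = √(1 − 1/4.99²) = 0.97971
p = γβm₀c = 4.99 × 0.97971 × 1876 MeV/c = 9170 MeV/c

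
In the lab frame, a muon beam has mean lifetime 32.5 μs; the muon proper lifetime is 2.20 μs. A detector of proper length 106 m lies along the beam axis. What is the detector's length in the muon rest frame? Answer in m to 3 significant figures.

Time dilation ⇒ γ = Δt/τ₀ = 32.5/2.20 = 14.773
Length contraction: L = L₀/γ = 106/14.773 = 7.18 m

L ≈ 7.18 m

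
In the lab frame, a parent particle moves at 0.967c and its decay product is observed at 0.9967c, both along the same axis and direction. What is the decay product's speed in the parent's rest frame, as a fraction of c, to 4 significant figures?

u' ≈ 0.8206c

Inverse velocity addition: u' = (u − v)/(1 − uv/c²)
= (0.9967 − 0.967)/(1 − 0.9967×0.967) = 0.02970/0.0361911 = 0.8206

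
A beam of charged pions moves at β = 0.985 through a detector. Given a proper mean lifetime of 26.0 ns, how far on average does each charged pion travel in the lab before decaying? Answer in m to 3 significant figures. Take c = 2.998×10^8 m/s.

γ = 1/√(1 − 0.985²) = 5.7953
Dilated lifetime: Δt = γτ₀ = 5.7953 × 26.0 ns = 150.68 ns
d = vΔt = 0.985c × 150.68 ns = 2.9530×10^8 m/s × 1.5068×10^-7 s = 44.5 m

d ≈ 44.5 m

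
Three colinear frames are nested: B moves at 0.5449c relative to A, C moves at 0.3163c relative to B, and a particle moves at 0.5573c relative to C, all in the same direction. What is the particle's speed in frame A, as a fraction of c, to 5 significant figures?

u ≈ 0.91663c

Compose boost 2: (0.3163 + 0.5449)/(1 + 0.3163×0.5449) = 0.86120/1.172352 = 0.7345917
Compose boost 3: (0.5573 + 0.7345917)/(1 + 0.5573×0.7345917) = 1.291892/1.409388 = 0.91663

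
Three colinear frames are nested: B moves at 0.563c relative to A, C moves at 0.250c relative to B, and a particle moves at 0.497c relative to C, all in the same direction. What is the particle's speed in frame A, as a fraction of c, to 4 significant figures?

u ≈ 0.8933c

Compose boost 2: (0.250 + 0.563)/(1 + 0.250×0.563) = 0.8130/1.14075 = 0.712689
Compose boost 3: (0.497 + 0.712689)/(1 + 0.497×0.712689) = 1.20969/1.35421 = 0.8933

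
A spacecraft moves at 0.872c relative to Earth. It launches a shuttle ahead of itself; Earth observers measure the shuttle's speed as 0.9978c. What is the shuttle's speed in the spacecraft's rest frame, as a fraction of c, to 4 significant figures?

u' ≈ 0.9683c

Inverse velocity addition: u' = (u − v)/(1 − uv/c²)
= (0.9978 − 0.872)/(1 − 0.9978×0.872) = 0.1258/0.129918 = 0.9683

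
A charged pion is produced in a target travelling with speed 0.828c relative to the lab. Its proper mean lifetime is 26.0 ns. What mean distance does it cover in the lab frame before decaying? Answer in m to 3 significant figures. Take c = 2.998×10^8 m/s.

γ = 1/√(1 − 0.828²) = 1.7834
Dilated lifetime: Δt = γτ₀ = 1.7834 × 26.0 ns = 46.368 ns
d = vΔt = 0.828c × 46.368 ns = 2.4823×10^8 m/s × 4.6368×10^-8 s = 11.5 m

d ≈ 11.5 m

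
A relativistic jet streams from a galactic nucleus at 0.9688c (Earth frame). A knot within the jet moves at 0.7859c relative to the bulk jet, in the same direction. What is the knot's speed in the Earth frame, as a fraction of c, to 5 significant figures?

u ≈ 0.99621c

Relativistic velocity addition: u = (u' + v)/(1 + u'v/c²)
= (0.7859 + 0.9688)/(1 + 0.7859×0.9688) = 1.7547/1.761380 = 0.99621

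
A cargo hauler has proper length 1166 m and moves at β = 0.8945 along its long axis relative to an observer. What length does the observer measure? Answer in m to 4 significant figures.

L ≈ 521.3 m

γ = 1/√(1 − 0.8945²) = 2.23680
Length contraction: L = L₀/γ = 1166/2.23680 = 521.3 m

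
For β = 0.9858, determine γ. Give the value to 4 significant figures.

γ = 1/√(1 − β²) = 1/√(1 − 0.9858²) = 1/√(0.0281984) = 5.955

γ ≈ 5.955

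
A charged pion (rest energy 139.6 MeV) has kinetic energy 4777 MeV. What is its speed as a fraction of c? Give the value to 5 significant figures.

β ≈ 0.99960

γ = 1 + K/(m₀c²) = 1 + 4777/139.6 = 35.21920
β = √(1 − 1/γ²) = 0.99960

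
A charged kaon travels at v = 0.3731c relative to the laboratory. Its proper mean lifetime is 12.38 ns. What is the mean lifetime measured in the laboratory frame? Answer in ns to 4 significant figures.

Δt ≈ 13.34 ns

γ = 1/√(1 − 0.3731²) = 1.07783
Time dilation: Δt = γτ₀ = 1.07783 × 12.38 ns = 13.34 ns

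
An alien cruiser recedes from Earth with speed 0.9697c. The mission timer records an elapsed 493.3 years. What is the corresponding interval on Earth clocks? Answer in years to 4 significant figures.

Δt ≈ 2019 years

γ = 1/√(1 − 0.9697²) = 4.09335
Time dilation: Δt = γτ₀ = 4.09335 × 493.3 years = 2019 years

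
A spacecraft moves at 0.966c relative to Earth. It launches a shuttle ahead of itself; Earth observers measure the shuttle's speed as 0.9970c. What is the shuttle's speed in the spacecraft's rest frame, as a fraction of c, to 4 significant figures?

Inverse velocity addition: u' = (u − v)/(1 − uv/c²)
= (0.9970 − 0.966)/(1 − 0.9970×0.966) = 0.03100/0.0368980 = 0.8402

u' ≈ 0.8402c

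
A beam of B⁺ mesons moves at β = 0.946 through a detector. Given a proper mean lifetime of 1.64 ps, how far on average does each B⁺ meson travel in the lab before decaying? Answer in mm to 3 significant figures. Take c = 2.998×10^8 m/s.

d ≈ 1.43 mm

γ = 1/√(1 − 0.946²) = 3.0848
Dilated lifetime: Δt = γτ₀ = 3.0848 × 1.64 ps = 5.0591 ps
d = vΔt = 0.946c × 5.0591 ps = 2.8361×10^8 m/s × 5.0591×10^-12 s = 1.43 mm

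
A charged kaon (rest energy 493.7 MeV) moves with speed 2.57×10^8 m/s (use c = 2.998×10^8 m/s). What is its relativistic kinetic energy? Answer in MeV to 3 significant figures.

β = v/c = 2.57×10^8 / 2.998×10^8 = 0.85724
γ = 1/√(1 − 0.85724²) = 1.9420
K = (γ − 1)m₀c² = (1.9420 − 1) × 493.7 MeV = 0.94205 × 493.7 MeV = 465 MeV

K ≈ 465 MeV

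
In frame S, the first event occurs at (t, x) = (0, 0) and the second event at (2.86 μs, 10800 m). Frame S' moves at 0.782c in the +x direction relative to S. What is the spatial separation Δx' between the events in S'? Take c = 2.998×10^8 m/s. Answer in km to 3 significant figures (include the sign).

Δx' ≈ 16.3 km

γ = 1/√(1 − 0.782²) = 1.6044
Δx' = γ(Δx − vΔt) = 1.6044 × (10800 m − 0.782×(2.998×10^8 m/s)×2.86×10^-6 s)
= 1.6044 × (10129 m) = 16.3 km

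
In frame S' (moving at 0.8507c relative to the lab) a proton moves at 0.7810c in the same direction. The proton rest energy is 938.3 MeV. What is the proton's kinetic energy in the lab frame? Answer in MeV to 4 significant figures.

u_lab = (0.7810 + 0.8507)/(1 + 0.7810×0.8507) = 0.9803552
γ = 1/√(1 − 0.9803552²) = 5.06996
K = (γ − 1)m₀c² = (5.06996 − 1) × 938.3 = 4.06996 × 938.3 = 3819 MeV

K ≈ 3819 MeV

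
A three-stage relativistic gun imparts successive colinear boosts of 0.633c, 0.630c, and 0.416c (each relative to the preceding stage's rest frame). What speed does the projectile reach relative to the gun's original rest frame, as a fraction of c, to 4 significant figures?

u ≈ 0.9588c

Compose boost 2: (0.630 + 0.633)/(1 + 0.630×0.633) = 1.263/1.39879 = 0.902923
Compose boost 3: (0.416 + 0.902923)/(1 + 0.416×0.902923) = 1.31892/1.37562 = 0.9588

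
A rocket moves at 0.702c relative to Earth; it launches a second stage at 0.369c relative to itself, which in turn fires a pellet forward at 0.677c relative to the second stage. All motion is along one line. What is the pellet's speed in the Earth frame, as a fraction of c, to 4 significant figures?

u ≈ 0.9694c

Compose boost 2: (0.369 + 0.702)/(1 + 0.369×0.702) = 1.071/1.25904 = 0.850649
Compose boost 3: (0.677 + 0.850649)/(1 + 0.677×0.850649) = 1.52765/1.57589 = 0.9694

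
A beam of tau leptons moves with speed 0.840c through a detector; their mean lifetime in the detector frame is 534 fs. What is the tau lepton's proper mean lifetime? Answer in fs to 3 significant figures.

γ = 1/√(1 − 0.840²) = 1.8430
Proper time: τ₀ = Δt/γ = 534/1.8430 = 290 fs

τ₀ ≈ 290 fs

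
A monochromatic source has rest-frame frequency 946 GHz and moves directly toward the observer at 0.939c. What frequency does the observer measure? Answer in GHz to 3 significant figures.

f_obs ≈ 5330 GHz

Relativistic Doppler: f_obs = f_src √((1+β)/(1−β))
= 946 × √(1.9390/0.061000) = 946 × 5.6380 = 5330 GHz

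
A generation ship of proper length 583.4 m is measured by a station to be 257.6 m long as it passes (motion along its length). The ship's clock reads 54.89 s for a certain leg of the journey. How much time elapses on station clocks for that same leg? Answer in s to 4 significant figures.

Δt ≈ 124.3 s

Length contraction ⇒ γ = L₀/L = 583.4/257.6 = 2.26475
Time dilation: Δt = γτ₀ = 2.26475 × 54.89 s = 124.3 s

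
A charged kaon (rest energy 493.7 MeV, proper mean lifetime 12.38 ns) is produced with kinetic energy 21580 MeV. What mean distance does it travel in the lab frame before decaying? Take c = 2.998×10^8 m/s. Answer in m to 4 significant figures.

d ≈ 165.9 m

γ = 1 + K/(m₀c²) = 1 + 21580/493.7 = 44.7108
β = √(1 − 1/γ²) = 0.999750
Dilated lifetime: γτ₀ = 44.7108 × 12.38 ns = 553.519 ns
d = βc·γτ₀ = 0.999750 × (2.998×10^8 m/s) × 5.53519×10^-7 s = 165.9 m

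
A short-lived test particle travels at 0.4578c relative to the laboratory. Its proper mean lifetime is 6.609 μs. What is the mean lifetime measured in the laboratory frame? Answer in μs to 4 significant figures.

Δt ≈ 7.434 μs

γ = 1/√(1 − 0.4578²) = 1.12479
Time dilation: Δt = γτ₀ = 1.12479 × 6.609 μs = 7.434 μs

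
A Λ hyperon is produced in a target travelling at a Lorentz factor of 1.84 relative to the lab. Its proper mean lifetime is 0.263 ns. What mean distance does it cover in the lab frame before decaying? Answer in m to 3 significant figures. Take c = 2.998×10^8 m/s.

d ≈ 0.122 m

β = √(1 − 1/γ²) = √(1 − 1/1.84²) = 0.83942
Dilated lifetime: Δt = γτ₀ = 1.84 × 0.263 ns = 0.48392 ns
d = vΔt = 0.83942c × 0.48392 ns = 2.5166×10^8 m/s × 4.8392×10^-10 s = 0.122 m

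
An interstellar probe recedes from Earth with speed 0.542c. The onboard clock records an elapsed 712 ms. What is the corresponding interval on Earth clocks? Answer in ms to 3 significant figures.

Δt ≈ 847 ms

γ = 1/√(1 − 0.542²) = 1.1899
Time dilation: Δt = γτ₀ = 1.1899 × 712 ms = 847 ms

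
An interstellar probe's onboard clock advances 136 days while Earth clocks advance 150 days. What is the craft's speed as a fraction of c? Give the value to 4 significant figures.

γ = Δt/τ₀ = 150/136 = 1.10294
β = √(1 − 1/γ²) = √(1 − 1/1.10294²) = 0.4218

β ≈ 0.4218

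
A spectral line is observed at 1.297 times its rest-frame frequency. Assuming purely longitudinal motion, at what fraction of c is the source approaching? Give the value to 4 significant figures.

f_obs/f_src = √((1+β)/(1−β)) = 1.297  ⇒  (1+β)/(1−β) = 1.68221
β = |1 − D²|/(1 + D²) = |1 − 1.68221|/(1 + 1.68221) = 0.2543

β ≈ 0.2543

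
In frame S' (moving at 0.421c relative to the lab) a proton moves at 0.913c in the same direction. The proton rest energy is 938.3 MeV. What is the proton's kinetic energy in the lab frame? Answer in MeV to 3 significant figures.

u_lab = (0.913 + 0.421)/(1 + 0.913×0.421) = 0.963613
γ = 1/√(1 − 0.963613²) = 3.7411
K = (γ − 1)m₀c² = (3.7411 − 1) × 938.3 = 2.7411 × 938.3 = 2570 MeV

K ≈ 2570 MeV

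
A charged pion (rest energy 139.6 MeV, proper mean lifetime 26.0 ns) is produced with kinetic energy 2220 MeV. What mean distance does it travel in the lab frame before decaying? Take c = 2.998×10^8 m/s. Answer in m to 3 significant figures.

γ = 1 + K/(m₀c²) = 1 + 2220/139.6 = 16.903
β = √(1 − 1/γ²) = 0.99825
Dilated lifetime: γτ₀ = 16.903 × 26.0 ns = 439.47 ns
d = βc·γτ₀ = 0.99825 × (2.998×10^8 m/s) × 4.3947×10^-7 s = 132 m

d ≈ 132 m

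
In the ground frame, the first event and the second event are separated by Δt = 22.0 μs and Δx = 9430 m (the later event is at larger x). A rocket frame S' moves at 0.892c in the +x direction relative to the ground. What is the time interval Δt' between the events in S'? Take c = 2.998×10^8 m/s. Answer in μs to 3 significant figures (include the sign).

γ = 1/√(1 − 0.892²) = 2.2122
Δt' = γ(Δt − vΔx/c²) = 2.2122 × (22.0 μs − 0.892×9430 m / (2.998×10^8 m/s))
= 2.2122 × (-6.0572 μs) = -13.4 μs

Δt' ≈ -13.4 μs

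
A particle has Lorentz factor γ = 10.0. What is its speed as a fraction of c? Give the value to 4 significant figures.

β ≈ 0.9950

β = √(1 − 1/γ²) = √(1 − 1/10.0²) = √(0.990000) = 0.9950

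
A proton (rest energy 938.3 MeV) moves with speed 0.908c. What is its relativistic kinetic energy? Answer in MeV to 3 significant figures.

K ≈ 1300 MeV

γ = 1/√(1 − 0.908²) = 2.3868
K = (γ − 1)m₀c² = (2.3868 − 1) × 938.3 MeV = 1.3868 × 938.3 MeV = 1300 MeV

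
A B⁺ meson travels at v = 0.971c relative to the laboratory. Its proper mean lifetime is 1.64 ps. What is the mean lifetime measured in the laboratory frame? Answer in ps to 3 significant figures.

Δt ≈ 6.86 ps

γ = 1/√(1 − 0.971²) = 4.1827
Time dilation: Δt = γτ₀ = 4.1827 × 1.64 ps = 6.86 ps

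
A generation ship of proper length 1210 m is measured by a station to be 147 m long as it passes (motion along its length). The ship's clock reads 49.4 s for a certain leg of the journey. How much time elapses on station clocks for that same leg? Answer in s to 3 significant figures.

Δt ≈ 407 s

Length contraction ⇒ γ = L₀/L = 1210/147 = 8.2313
Time dilation: Δt = γτ₀ = 8.2313 × 49.4 s = 407 s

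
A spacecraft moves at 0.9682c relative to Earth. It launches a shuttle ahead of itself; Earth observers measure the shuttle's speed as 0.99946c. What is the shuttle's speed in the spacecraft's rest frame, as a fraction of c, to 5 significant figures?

u' ≈ 0.96712c

Inverse velocity addition: u' = (u − v)/(1 − uv/c²)
= (0.99946 − 0.9682)/(1 − 0.99946×0.9682) = 0.031260/0.03232283 = 0.96712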